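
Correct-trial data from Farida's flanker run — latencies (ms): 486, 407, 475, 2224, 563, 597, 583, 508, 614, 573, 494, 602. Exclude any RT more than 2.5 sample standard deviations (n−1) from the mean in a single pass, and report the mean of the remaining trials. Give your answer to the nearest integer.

n = 12, ΣRT = 8126, M = 677.167
Σ(x−M)² = 2654085.67; s = √(2654085.67/11) = 491.203
Cutoffs: 677.167 ± 2.5·491.203 → [-550.8, 1905.2]
Outside: 2224 → excluded.
Retained (n=11): Σ = 5902, mean = 5902/11 = 536.545

537 ms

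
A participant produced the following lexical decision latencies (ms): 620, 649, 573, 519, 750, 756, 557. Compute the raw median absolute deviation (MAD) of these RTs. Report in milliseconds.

63 ms

Sorted: 519, 557, 573, 620, 649, 750, 756 → median = 620
|x − 620|: 0, 29, 47, 101, 130, 136, 63
Sorted deviations: 0, 29, 47, 63, 101, 130, 136 → MAD = 63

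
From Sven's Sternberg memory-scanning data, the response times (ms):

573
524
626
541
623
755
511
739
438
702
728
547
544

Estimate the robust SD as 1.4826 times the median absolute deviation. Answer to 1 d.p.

78.6 ms

Sorted: 438, 511, 524, 541, 544, 547, 573, 623, 626, 702, 728, 739, 755 → median = 573
|x − 573| sorted: 0, 26, 29, 32, 49, 50, 53, 62, 129, 135, 155, 166, 182 → MAD = 53
Robust SD ≈ 1.4826 × 53 = 78.578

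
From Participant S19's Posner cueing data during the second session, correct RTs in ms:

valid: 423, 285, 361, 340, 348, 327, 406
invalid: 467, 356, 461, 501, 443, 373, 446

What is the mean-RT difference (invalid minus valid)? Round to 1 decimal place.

79.6 ms

M(valid) = 2490/7 = 355.714
M(invalid) = 3047/7 = 435.286
Difference = 435.286 − 355.714 = 79.571 ms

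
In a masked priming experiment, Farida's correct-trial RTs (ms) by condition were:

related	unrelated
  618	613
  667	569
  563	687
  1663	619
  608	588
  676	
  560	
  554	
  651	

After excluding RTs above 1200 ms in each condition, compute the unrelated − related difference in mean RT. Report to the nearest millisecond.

3 ms

related: exclude 1663
M(related) = 4897/8 = 612.125
M(unrelated) = 3076/5 = 615.200
Difference = 615.200 − 612.125 = 3.075 ms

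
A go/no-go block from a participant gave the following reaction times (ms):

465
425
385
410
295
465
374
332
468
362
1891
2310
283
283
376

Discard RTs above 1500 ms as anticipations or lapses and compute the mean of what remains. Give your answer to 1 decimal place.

378.7 ms

Excluded: 1891, 2310
Retained (n=13): Σ = 4923
Mean = 4923/13 = 378.6923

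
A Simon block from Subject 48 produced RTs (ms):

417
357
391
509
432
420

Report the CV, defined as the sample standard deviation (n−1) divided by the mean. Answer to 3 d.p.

0.121

n = 6, Σ = 2526, M = 421.0000
Σ(x−M)² = 12878.000; s = √(12878.000/5) = 50.7504
CV = 50.7504 / 421.0000 = 0.12055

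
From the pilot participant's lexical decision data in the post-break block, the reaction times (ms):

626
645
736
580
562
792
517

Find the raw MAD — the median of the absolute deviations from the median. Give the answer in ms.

Sorted: 517, 562, 580, 626, 645, 736, 792 → median = 626
|x − 626|: 0, 19, 110, 46, 64, 166, 109
Sorted deviations: 0, 19, 46, 64, 109, 110, 166 → MAD = 64

64 ms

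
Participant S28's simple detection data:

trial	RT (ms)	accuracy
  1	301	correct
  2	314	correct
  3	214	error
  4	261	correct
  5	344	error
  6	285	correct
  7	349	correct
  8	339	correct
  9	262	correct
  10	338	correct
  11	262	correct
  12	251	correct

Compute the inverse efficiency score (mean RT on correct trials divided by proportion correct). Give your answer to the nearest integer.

Correct trials (n=10): 301, 314, 261, 285, 349, 339, 262, 338, 262, 251
Mean correct RT = 2962/10 = 296.2000 ms
Proportion correct = 10/12
IES = 296.2000 / (10/12) = 355.440 ms

355 ms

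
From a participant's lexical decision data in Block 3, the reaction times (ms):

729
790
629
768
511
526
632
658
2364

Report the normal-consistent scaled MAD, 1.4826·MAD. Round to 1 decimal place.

163.1 ms

Sorted: 511, 526, 629, 632, 658, 729, 768, 790, 2364 → median = 658
|x − 658| sorted: 0, 26, 29, 71, 110, 132, 132, 147, 1706 → MAD = 110
Robust SD ≈ 1.4826 × 110 = 163.086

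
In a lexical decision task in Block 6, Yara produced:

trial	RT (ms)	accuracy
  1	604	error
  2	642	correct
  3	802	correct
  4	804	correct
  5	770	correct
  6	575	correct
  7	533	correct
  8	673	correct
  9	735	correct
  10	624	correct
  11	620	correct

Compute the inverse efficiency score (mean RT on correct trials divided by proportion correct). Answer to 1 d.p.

745.6 ms

Correct trials (n=10): 642, 802, 804, 770, 575, 533, 673, 735, 624, 620
Mean correct RT = 6778/10 = 677.8000 ms
Proportion correct = 10/11
IES = 677.8000 / (10/11) = 745.580 ms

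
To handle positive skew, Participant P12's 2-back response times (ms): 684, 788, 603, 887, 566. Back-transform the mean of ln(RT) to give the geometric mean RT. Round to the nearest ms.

696 ms

ln(RT): 6.5280, 6.6695, 6.4019, 6.7878, 6.3386
Mean ln(RT) = 32.7258/5 = 6.54516
Geometric mean = exp(6.54516) = 695.87 ms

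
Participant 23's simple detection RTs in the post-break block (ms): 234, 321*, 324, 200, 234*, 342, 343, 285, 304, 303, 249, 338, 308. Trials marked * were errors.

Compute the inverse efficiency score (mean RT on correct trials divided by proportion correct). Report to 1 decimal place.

347.0 ms

Correct trials (n=11): 234, 324, 200, 342, 343, 285, 304, 303, 249, 338, 308
Mean correct RT = 3230/11 = 293.6364 ms
Proportion correct = 11/13
IES = 293.6364 / (11/13) = 347.025 ms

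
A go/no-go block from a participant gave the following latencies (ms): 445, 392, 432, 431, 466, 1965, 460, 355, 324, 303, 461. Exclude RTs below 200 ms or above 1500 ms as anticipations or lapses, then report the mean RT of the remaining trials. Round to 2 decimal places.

Excluded: 1965
Retained (n=10): Σ = 4069
Mean = 4069/10 = 406.9000

406.90 ms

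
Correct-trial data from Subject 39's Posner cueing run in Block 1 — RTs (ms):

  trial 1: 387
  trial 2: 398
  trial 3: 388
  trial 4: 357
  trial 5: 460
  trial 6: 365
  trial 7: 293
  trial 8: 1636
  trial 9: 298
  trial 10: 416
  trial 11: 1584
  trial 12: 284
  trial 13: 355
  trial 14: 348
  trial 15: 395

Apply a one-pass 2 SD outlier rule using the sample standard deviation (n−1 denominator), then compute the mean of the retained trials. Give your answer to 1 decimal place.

364.9 ms

n = 15, ΣRT = 7964, M = 530.933
Σ(x−M)² = 2719708.93; s = √(2719708.93/14) = 440.755
Cutoffs: 530.933 ± 2·440.755 → [-350.6, 1412.4]
Outside: 1584, 1636 → excluded.
Retained (n=13): Σ = 4744, mean = 4744/13 = 364.923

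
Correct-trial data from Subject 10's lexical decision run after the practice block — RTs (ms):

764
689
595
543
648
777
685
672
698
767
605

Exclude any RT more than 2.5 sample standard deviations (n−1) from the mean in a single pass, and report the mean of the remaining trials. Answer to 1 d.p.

676.6 ms

n = 11, ΣRT = 7443, M = 676.636
Σ(x−M)² = 57046.55; s = √(57046.55/10) = 75.529
Cutoffs: 676.636 ± 2.5·75.529 → [487.8, 865.5]
No RTs fall outside the cutoffs; all 11 retained. Mean = 7443/11 = 676.636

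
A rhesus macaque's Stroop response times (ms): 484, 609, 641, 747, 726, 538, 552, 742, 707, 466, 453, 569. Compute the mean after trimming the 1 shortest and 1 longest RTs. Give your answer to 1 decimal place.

603.4 ms

Sorted: 453, 466, 484, 538, 552, 569, 609, 641, 707, 726, 742, 747
Drop lowest 1 (453) and highest 1 (747)
Remaining (n=10): Σ = 6034, mean = 6034/10 = 603.400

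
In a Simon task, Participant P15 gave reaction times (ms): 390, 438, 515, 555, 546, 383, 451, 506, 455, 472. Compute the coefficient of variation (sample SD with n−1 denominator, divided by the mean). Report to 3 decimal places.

0.126

n = 10, Σ = 4711, M = 471.1000
Σ(x−M)² = 31892.900; s = √(31892.900/9) = 59.5286
CV = 59.5286 / 471.1000 = 0.12636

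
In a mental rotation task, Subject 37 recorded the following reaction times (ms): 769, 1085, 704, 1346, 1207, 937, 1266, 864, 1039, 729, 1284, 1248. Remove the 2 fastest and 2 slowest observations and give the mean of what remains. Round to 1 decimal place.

1051.9 ms

Sorted: 704, 729, 769, 864, 937, 1039, 1085, 1207, 1248, 1266, 1284, 1346
Drop lowest 2 (704, 729) and highest 2 (1284, 1346)
Remaining (n=8): Σ = 8415, mean = 8415/8 = 1051.875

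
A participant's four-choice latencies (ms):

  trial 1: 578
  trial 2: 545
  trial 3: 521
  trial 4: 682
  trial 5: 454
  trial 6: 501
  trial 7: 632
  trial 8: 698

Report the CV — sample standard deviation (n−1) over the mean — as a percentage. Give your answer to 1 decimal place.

n = 8, Σ = 4611, M = 576.3750
Σ(x−M)² = 53753.875; s = √(53753.875/7) = 87.6306
CV = 87.6306 / 576.3750 = 0.15204 = 15.204%

15.2%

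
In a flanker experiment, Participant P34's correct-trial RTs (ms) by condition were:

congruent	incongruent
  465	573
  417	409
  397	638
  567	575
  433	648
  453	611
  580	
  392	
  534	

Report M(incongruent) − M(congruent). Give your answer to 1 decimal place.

M(congruent) = 4238/9 = 470.889
M(incongruent) = 3454/6 = 575.667
Difference = 575.667 − 470.889 = 104.778 ms

104.8 ms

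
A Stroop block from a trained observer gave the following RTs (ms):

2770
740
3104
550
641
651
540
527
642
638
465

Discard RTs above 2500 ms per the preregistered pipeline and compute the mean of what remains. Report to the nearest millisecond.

599 ms

Excluded: 2770, 3104
Retained (n=9): Σ = 5394
Mean = 5394/9 = 599.3333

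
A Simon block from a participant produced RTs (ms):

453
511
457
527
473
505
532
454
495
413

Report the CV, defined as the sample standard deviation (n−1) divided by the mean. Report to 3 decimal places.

0.079

n = 10, Σ = 4820, M = 482.0000
Σ(x−M)² = 13156.000; s = √(13156.000/9) = 38.2332
CV = 38.2332 / 482.0000 = 0.07932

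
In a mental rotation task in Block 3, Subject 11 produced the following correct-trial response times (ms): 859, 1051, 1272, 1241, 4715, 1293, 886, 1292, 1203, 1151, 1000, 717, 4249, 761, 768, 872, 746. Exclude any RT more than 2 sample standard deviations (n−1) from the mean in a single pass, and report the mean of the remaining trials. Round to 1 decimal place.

1007.5 ms

n = 17, ΣRT = 24076, M = 1416.235
Σ(x−M)² = 22086545.06; s = √(22086545.06/16) = 1174.908
Cutoffs: 1416.235 ± 2·1174.908 → [-933.6, 3766.1]
Outside: 4249, 4715 → excluded.
Retained (n=15): Σ = 15112, mean = 15112/15 = 1007.467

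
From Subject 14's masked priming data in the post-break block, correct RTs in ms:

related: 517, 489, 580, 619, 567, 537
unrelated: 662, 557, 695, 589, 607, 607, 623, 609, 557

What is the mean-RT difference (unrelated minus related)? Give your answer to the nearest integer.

M(related) = 3309/6 = 551.500
M(unrelated) = 5506/9 = 611.778
Difference = 611.778 − 551.500 = 60.278 ms

60 ms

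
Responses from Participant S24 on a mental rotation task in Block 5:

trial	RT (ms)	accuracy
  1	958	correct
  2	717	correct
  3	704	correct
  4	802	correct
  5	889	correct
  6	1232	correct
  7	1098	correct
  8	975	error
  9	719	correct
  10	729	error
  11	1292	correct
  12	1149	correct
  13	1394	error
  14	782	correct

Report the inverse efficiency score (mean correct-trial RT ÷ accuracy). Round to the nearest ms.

Correct trials (n=11): 958, 717, 704, 802, 889, 1232, 1098, 719, 1292, 1149, 782
Mean correct RT = 10342/11 = 940.1818 ms
Proportion correct = 11/14
IES = 940.1818 / (11/14) = 1196.595 ms

1197 ms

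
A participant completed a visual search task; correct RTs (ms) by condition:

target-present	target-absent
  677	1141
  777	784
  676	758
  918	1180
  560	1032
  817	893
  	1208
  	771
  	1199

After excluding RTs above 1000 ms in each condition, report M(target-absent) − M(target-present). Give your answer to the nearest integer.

target-absent: exclude 1141, 1180, 1032, 1208, 1199
M(target-present) = 4425/6 = 737.500
M(target-absent) = 3206/4 = 801.500
Difference = 801.500 − 737.500 = 64.000 ms

64 ms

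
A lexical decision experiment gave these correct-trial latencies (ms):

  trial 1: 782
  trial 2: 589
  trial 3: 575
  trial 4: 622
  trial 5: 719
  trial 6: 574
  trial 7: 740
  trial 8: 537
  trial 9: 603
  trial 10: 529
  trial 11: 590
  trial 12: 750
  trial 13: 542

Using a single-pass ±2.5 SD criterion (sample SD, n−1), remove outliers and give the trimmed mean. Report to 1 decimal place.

627.1 ms

n = 13, ΣRT = 8152, M = 627.077
Σ(x−M)² = 94242.92; s = √(94242.92/12) = 88.620
Cutoffs: 627.077 ± 2.5·88.620 → [405.5, 848.6]
No RTs fall outside the cutoffs; all 13 retained. Mean = 8152/13 = 627.077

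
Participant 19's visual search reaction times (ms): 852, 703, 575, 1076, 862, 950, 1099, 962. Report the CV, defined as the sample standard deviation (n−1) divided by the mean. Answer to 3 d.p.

n = 8, Σ = 7079, M = 884.8750
Σ(x−M)² = 223272.875; s = √(223272.875/7) = 178.5949
CV = 178.5949 / 884.8750 = 0.20183

0.202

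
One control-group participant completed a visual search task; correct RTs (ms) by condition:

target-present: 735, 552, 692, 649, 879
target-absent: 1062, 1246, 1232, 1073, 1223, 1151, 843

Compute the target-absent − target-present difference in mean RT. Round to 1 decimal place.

417.2 ms

M(target-present) = 3507/5 = 701.400
M(target-absent) = 7830/7 = 1118.571
Difference = 1118.571 − 701.400 = 417.171 ms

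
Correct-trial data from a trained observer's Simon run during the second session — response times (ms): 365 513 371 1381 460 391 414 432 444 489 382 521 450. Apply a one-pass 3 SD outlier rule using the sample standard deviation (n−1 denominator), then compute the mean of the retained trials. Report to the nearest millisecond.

436 ms

n = 13, ΣRT = 6613, M = 508.692
Σ(x−M)² = 855836.77; s = √(855836.77/12) = 267.058
Cutoffs: 508.692 ± 3·267.058 → [-292.5, 1309.9]
Outside: 1381 → excluded.
Retained (n=12): Σ = 5232, mean = 5232/12 = 436.000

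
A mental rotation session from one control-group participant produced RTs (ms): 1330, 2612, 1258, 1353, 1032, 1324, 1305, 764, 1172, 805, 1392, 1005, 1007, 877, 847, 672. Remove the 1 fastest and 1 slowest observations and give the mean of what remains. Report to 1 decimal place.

1105.1 ms

Sorted: 672, 764, 805, 847, 877, 1005, 1007, 1032, 1172, 1258, 1305, 1324, 1330, 1353, 1392, 2612
Drop lowest 1 (672) and highest 1 (2612)
Remaining (n=14): Σ = 15471, mean = 15471/14 = 1105.071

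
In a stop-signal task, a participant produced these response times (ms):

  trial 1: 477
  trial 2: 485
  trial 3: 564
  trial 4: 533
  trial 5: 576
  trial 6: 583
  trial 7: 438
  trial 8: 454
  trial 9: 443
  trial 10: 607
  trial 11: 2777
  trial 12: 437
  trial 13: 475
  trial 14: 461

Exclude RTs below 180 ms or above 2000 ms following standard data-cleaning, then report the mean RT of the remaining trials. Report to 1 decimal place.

Excluded: 2777
Retained (n=13): Σ = 6533
Mean = 6533/13 = 502.5385

502.5 ms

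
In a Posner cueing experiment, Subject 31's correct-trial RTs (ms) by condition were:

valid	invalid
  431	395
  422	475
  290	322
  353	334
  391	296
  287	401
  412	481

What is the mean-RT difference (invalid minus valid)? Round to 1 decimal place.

16.9 ms

M(valid) = 2586/7 = 369.429
M(invalid) = 2704/7 = 386.286
Difference = 386.286 − 369.429 = 16.857 ms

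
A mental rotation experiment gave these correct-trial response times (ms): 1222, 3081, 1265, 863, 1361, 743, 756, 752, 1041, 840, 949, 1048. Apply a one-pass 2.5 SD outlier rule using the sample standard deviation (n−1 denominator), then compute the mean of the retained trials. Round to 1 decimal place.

n = 12, ΣRT = 13921, M = 1160.083
Σ(x−M)² = 4510914.92; s = √(4510914.92/11) = 640.377
Cutoffs: 1160.083 ± 2.5·640.377 → [-440.9, 2761.0]
Outside: 3081 → excluded.
Retained (n=11): Σ = 10840, mean = 10840/11 = 985.455

985.5 ms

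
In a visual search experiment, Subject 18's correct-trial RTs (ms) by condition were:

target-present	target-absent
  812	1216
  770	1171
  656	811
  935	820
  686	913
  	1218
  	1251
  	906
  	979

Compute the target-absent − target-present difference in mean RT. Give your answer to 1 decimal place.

M(target-present) = 3859/5 = 771.800
M(target-absent) = 9285/9 = 1031.667
Difference = 1031.667 − 771.800 = 259.867 ms

259.9 ms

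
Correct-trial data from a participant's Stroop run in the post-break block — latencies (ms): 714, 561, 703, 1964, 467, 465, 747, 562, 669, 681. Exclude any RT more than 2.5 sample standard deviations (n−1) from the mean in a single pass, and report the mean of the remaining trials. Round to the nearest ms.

619 ms

n = 10, ΣRT = 7533, M = 753.300
Σ(x−M)² = 1720902.10; s = √(1720902.10/9) = 437.277
Cutoffs: 753.300 ± 2.5·437.277 → [-339.9, 1846.5]
Outside: 1964 → excluded.
Retained (n=9): Σ = 5569, mean = 5569/9 = 618.778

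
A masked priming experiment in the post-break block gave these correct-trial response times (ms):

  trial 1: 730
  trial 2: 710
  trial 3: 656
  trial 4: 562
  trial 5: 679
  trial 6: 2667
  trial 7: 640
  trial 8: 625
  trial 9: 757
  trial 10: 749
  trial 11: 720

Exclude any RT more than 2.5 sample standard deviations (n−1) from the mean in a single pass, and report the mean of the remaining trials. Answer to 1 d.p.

n = 11, ΣRT = 9495, M = 863.182
Σ(x−M)² = 3613873.64; s = √(3613873.64/10) = 601.155
Cutoffs: 863.182 ± 2.5·601.155 → [-639.7, 2366.1]
Outside: 2667 → excluded.
Retained (n=10): Σ = 6828, mean = 6828/10 = 682.800

682.8 ms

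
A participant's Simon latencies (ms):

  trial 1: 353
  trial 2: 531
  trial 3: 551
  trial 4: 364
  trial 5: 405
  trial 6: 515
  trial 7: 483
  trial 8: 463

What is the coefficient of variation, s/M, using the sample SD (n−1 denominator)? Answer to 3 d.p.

n = 8, Σ = 3665, M = 458.1250
Σ(x−M)² = 40546.875; s = √(40546.875/7) = 76.1079
CV = 76.1079 / 458.1250 = 0.16613

0.166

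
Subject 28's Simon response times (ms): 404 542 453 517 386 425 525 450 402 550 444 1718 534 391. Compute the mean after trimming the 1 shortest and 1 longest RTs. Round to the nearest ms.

470 ms

Sorted: 386, 391, 402, 404, 425, 444, 450, 453, 517, 525, 534, 542, 550, 1718
Drop lowest 1 (386) and highest 1 (1718)
Remaining (n=12): Σ = 5637, mean = 5637/12 = 469.750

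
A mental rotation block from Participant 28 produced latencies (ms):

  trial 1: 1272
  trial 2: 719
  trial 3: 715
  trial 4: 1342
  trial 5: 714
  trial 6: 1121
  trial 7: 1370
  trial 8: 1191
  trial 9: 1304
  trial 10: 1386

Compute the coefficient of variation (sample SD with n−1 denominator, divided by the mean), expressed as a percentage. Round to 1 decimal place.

25.6%

n = 10, Σ = 11134, M = 1113.4000
Σ(x−M)² = 733768.400; s = √(733768.400/9) = 285.5343
CV = 285.5343 / 1113.4000 = 0.25645 = 25.645%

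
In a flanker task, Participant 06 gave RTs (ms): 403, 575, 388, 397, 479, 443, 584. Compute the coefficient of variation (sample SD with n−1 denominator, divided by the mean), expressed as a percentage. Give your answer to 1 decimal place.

n = 7, Σ = 3269, M = 467.0000
Σ(x−M)² = 41310.000; s = √(41310.000/6) = 82.9759
CV = 82.9759 / 467.0000 = 0.17768 = 17.768%

17.8%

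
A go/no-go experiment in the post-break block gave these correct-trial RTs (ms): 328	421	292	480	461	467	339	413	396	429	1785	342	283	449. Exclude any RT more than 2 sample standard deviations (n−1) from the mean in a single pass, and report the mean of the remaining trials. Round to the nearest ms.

n = 14, ΣRT = 6885, M = 491.786
Σ(x−M)² = 1856380.36; s = √(1856380.36/13) = 377.887
Cutoffs: 491.786 ± 2·377.887 → [-264.0, 1247.6]
Outside: 1785 → excluded.
Retained (n=13): Σ = 5100, mean = 5100/13 = 392.308

392 ms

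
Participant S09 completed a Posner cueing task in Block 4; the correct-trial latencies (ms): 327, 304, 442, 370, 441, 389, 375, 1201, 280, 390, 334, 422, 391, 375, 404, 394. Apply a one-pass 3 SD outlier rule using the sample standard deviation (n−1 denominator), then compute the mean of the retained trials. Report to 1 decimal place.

375.9 ms

n = 16, ΣRT = 6839, M = 427.438
Σ(x−M)² = 669289.94; s = √(669289.94/15) = 211.233
Cutoffs: 427.438 ± 3·211.233 → [-206.3, 1061.1]
Outside: 1201 → excluded.
Retained (n=15): Σ = 5638, mean = 5638/15 = 375.867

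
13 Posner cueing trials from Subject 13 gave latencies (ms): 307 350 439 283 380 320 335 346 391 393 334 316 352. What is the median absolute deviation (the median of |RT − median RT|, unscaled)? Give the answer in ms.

30 ms

Sorted: 283, 307, 316, 320, 334, 335, 346, 350, 352, 380, 391, 393, 439 → median = 346
|x − 346|: 39, 4, 93, 63, 34, 26, 11, 0, 45, 47, 12, 30, 6
Sorted deviations: 0, 4, 6, 11, 12, 26, 30, 34, 39, 45, 47, 63, 93 → MAD = 30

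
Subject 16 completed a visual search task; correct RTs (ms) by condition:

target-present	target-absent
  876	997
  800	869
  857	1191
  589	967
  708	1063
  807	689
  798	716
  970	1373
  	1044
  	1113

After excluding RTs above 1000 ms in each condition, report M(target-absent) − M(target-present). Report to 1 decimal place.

47.0 ms

target-absent: exclude 1191, 1063, 1373, 1044, 1113
M(target-present) = 6405/8 = 800.625
M(target-absent) = 4238/5 = 847.600
Difference = 847.600 − 800.625 = 46.975 ms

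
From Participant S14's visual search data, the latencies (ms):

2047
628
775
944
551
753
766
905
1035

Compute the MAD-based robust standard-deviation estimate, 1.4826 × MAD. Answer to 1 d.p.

Sorted: 551, 628, 753, 766, 775, 905, 944, 1035, 2047 → median = 775
|x − 775| sorted: 0, 9, 22, 130, 147, 169, 224, 260, 1272 → MAD = 147
Robust SD ≈ 1.4826 × 147 = 217.942

217.9 ms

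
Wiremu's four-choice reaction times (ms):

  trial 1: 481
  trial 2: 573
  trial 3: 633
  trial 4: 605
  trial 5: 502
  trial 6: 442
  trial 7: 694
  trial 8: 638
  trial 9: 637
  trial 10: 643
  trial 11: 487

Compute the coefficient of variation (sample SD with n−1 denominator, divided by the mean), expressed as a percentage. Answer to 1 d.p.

14.6%

n = 11, Σ = 6335, M = 575.9091
Σ(x−M)² = 70454.909; s = √(70454.909/10) = 83.9374
CV = 83.9374 / 575.9091 = 0.14575 = 14.575%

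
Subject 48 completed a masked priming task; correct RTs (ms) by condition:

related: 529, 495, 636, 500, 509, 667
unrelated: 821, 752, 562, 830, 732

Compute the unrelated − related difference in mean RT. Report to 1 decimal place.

183.4 ms

M(related) = 3336/6 = 556.000
M(unrelated) = 3697/5 = 739.400
Difference = 739.400 − 556.000 = 183.400 ms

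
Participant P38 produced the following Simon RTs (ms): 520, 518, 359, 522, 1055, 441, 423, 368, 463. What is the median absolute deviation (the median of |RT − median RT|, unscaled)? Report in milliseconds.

Sorted: 359, 368, 423, 441, 463, 518, 520, 522, 1055 → median = 463
|x − 463|: 57, 55, 104, 59, 592, 22, 40, 95, 0
Sorted deviations: 0, 22, 40, 55, 57, 59, 95, 104, 592 → MAD = 57

57 ms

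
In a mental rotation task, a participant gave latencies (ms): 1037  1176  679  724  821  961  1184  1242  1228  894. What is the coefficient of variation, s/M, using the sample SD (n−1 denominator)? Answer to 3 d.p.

0.212

n = 10, Σ = 9946, M = 994.6000
Σ(x−M)² = 400472.400; s = √(400472.400/9) = 210.9430
CV = 210.9430 / 994.6000 = 0.21209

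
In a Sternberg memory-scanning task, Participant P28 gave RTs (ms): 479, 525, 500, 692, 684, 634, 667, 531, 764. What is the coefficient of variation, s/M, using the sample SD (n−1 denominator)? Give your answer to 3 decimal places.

n = 9, Σ = 5476, M = 608.4444
Σ(x−M)² = 82446.222; s = √(82446.222/8) = 101.5174
CV = 101.5174 / 608.4444 = 0.16685

0.167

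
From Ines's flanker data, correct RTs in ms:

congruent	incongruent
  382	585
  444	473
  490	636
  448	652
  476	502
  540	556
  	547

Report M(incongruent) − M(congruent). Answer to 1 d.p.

101.1 ms

M(congruent) = 2780/6 = 463.333
M(incongruent) = 3951/7 = 564.429
Difference = 564.429 − 463.333 = 101.095 ms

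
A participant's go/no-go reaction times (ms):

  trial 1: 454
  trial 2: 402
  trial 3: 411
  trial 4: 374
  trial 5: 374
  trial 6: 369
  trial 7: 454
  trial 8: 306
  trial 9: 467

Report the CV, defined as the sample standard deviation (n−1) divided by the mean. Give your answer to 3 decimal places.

0.129

n = 9, Σ = 3611, M = 401.2222
Σ(x−M)² = 21581.556; s = √(21581.556/8) = 51.9393
CV = 51.9393 / 401.2222 = 0.12945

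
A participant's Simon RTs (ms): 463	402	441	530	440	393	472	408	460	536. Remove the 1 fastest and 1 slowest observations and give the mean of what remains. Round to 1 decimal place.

452.0 ms

Sorted: 393, 402, 408, 440, 441, 460, 463, 472, 530, 536
Drop lowest 1 (393) and highest 1 (536)
Remaining (n=8): Σ = 3616, mean = 3616/8 = 452.000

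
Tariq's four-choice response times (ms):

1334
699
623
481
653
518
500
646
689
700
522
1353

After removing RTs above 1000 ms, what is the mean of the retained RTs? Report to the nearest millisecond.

603 ms

Excluded: 1334, 1353
Retained (n=10): Σ = 6031
Mean = 6031/10 = 603.1000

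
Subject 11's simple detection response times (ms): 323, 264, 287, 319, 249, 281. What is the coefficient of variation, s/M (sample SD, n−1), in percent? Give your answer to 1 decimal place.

n = 6, Σ = 1723, M = 287.1667
Σ(x−M)² = 4328.833; s = √(4328.833/5) = 29.4239
CV = 29.4239 / 287.1667 = 0.10246 = 10.246%

10.2%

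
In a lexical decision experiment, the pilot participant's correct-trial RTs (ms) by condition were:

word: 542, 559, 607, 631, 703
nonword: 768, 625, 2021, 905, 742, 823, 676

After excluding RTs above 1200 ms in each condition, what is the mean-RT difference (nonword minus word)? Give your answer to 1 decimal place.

148.1 ms

nonword: exclude 2021
M(word) = 3042/5 = 608.400
M(nonword) = 4539/6 = 756.500
Difference = 756.500 − 608.400 = 148.100 ms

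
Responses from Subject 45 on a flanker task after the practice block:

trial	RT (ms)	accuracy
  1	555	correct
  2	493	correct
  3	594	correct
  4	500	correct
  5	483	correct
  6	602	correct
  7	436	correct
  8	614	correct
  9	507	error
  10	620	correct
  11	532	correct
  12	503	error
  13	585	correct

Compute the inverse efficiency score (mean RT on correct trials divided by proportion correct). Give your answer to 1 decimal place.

646.1 ms

Correct trials (n=11): 555, 493, 594, 500, 483, 602, 436, 614, 620, 532, 585
Mean correct RT = 6014/11 = 546.7273 ms
Proportion correct = 11/13
IES = 546.7273 / (11/13) = 646.132 ms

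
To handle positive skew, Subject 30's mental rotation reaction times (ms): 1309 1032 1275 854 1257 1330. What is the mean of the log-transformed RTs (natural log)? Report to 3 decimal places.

7.058

ln(RT): 7.1770, 6.9393, 7.1507, 6.7499, 7.1365, 7.1929
Σ ln(RT) = 42.3463
Mean = 42.3463/6 = 7.05772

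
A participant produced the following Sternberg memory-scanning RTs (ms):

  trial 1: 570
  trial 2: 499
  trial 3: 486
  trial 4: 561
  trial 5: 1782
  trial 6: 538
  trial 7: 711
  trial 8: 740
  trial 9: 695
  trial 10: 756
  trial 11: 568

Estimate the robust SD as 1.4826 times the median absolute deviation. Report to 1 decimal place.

124.5 ms

Sorted: 486, 499, 538, 561, 568, 570, 695, 711, 740, 756, 1782 → median = 570
|x − 570| sorted: 0, 2, 9, 32, 71, 84, 125, 141, 170, 186, 1212 → MAD = 84
Robust SD ≈ 1.4826 × 84 = 124.538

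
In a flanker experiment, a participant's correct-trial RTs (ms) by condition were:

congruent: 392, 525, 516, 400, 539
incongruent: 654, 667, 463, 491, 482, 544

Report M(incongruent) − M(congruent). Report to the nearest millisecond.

M(congruent) = 2372/5 = 474.400
M(incongruent) = 3301/6 = 550.167
Difference = 550.167 − 474.400 = 75.767 ms

76 ms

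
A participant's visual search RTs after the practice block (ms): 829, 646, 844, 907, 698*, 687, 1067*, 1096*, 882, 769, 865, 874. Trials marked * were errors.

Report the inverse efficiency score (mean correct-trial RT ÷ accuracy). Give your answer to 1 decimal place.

Correct trials (n=9): 829, 646, 844, 907, 687, 882, 769, 865, 874
Mean correct RT = 7303/9 = 811.4444 ms
Proportion correct = 9/12
IES = 811.4444 / (9/12) = 1081.926 ms

1081.9 ms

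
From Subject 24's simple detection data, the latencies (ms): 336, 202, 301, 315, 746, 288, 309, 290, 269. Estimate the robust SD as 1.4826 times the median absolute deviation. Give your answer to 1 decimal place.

20.8 ms

Sorted: 202, 269, 288, 290, 301, 309, 315, 336, 746 → median = 301
|x − 301| sorted: 0, 8, 11, 13, 14, 32, 35, 99, 445 → MAD = 14
Robust SD ≈ 1.4826 × 14 = 20.756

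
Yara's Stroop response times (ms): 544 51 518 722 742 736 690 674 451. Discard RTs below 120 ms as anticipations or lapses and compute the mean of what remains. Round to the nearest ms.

635 ms

Excluded: 51
Retained (n=8): Σ = 5077
Mean = 5077/8 = 634.6250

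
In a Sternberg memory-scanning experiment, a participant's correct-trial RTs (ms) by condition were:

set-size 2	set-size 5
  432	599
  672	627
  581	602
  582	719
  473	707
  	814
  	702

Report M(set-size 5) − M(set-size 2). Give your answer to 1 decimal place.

M(set-size 2) = 2740/5 = 548.000
M(set-size 5) = 4770/7 = 681.429
Difference = 681.429 − 548.000 = 133.429 ms

133.4 ms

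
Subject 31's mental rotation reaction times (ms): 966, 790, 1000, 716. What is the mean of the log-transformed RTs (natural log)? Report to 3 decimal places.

6.757

ln(RT): 6.8732, 6.6720, 6.9078, 6.5737
Σ ln(RT) = 27.0266
Mean = 27.0266/4 = 6.75666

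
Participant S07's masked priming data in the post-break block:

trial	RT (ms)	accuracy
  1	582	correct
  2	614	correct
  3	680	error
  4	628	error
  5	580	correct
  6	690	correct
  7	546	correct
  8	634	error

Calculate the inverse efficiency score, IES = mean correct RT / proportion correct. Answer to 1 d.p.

963.8 ms

Correct trials (n=5): 582, 614, 580, 690, 546
Mean correct RT = 3012/5 = 602.4000 ms
Proportion correct = 5/8
IES = 602.4000 / (5/8) = 963.840 ms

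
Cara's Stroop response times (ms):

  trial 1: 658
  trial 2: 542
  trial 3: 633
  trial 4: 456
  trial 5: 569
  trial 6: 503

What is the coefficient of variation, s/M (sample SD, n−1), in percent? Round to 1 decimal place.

13.7%

n = 6, Σ = 3361, M = 560.1667
Σ(x−M)² = 29402.833; s = √(29402.833/5) = 76.6849
CV = 76.6849 / 560.1667 = 0.13690 = 13.690%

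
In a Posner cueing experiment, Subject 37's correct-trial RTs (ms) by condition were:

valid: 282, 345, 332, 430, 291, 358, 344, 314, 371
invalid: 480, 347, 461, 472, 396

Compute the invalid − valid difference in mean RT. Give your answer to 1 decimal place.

90.4 ms

M(valid) = 3067/9 = 340.778
M(invalid) = 2156/5 = 431.200
Difference = 431.200 − 340.778 = 90.422 ms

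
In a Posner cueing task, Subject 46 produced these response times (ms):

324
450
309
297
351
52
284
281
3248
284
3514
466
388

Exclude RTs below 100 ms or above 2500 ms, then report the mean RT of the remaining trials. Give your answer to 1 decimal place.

343.4 ms

Excluded: 52, 3248, 3514
Retained (n=10): Σ = 3434
Mean = 3434/10 = 343.4000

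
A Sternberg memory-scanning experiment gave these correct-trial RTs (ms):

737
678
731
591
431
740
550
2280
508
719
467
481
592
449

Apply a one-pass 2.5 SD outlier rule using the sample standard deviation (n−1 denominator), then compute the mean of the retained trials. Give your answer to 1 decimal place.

590.3 ms

n = 14, ΣRT = 9954, M = 711.000
Σ(x−M)² = 2820002.00; s = √(2820002.00/13) = 465.750
Cutoffs: 711.000 ± 2.5·465.750 → [-453.4, 1875.4]
Outside: 2280 → excluded.
Retained (n=13): Σ = 7674, mean = 7674/13 = 590.308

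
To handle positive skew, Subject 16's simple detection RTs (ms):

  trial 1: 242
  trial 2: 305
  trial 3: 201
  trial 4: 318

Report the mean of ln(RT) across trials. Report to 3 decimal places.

5.569

ln(RT): 5.4889, 5.7203, 5.3033, 5.7621
Σ ln(RT) = 22.2746
Mean = 22.2746/4 = 5.56865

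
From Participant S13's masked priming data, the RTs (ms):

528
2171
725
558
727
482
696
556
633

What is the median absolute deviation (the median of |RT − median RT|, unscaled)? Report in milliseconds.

Sorted: 482, 528, 556, 558, 633, 696, 725, 727, 2171 → median = 633
|x − 633|: 105, 1538, 92, 75, 94, 151, 63, 77, 0
Sorted deviations: 0, 63, 75, 77, 92, 94, 105, 151, 1538 → MAD = 92

92 ms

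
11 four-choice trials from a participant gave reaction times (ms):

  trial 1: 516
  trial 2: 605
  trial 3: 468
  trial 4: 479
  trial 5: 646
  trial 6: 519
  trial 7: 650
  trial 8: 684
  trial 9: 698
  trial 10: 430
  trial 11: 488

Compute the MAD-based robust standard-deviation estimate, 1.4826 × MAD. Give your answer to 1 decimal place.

127.5 ms

Sorted: 430, 468, 479, 488, 516, 519, 605, 646, 650, 684, 698 → median = 519
|x − 519| sorted: 0, 3, 31, 40, 51, 86, 89, 127, 131, 165, 179 → MAD = 86
Robust SD ≈ 1.4826 × 86 = 127.504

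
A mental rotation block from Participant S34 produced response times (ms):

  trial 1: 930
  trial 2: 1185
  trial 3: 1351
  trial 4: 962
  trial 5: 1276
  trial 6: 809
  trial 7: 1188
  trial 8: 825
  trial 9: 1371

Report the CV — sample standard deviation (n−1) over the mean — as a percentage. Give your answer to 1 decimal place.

n = 9, Σ = 9897, M = 1099.6667
Σ(x−M)² = 390636.000; s = √(390636.000/8) = 220.9740
CV = 220.9740 / 1099.6667 = 0.20095 = 20.095%

20.1%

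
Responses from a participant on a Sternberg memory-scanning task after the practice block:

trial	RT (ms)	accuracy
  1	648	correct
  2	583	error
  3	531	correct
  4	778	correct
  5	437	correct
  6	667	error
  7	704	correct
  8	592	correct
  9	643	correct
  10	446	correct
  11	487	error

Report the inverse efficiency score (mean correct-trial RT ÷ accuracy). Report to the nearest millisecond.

821 ms

Correct trials (n=8): 648, 531, 778, 437, 704, 592, 643, 446
Mean correct RT = 4779/8 = 597.3750 ms
Proportion correct = 8/11
IES = 597.3750 / (8/11) = 821.391 ms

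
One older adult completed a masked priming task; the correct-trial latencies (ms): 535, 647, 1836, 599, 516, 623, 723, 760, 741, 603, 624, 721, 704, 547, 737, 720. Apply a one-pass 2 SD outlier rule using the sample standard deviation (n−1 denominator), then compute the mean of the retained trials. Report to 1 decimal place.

653.3 ms

n = 16, ΣRT = 11636, M = 727.250
Σ(x−M)² = 1405265.00; s = √(1405265.00/15) = 306.079
Cutoffs: 727.250 ± 2·306.079 → [115.1, 1339.4]
Outside: 1836 → excluded.
Retained (n=15): Σ = 9800, mean = 9800/15 = 653.333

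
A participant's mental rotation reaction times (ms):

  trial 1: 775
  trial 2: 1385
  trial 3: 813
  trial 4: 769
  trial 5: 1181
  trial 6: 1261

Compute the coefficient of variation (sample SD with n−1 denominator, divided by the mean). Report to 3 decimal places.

0.268

n = 6, Σ = 6184, M = 1030.6667
Σ(x−M)² = 382419.333; s = √(382419.333/5) = 276.5572
CV = 276.5572 / 1030.6667 = 0.26833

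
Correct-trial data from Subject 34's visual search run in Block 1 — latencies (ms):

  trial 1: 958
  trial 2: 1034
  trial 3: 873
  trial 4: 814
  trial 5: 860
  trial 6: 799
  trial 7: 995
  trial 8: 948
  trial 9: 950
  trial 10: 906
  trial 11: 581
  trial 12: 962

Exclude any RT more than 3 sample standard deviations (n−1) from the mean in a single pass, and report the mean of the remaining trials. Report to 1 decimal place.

890.0 ms

n = 12, ΣRT = 10680, M = 890.000
Σ(x−M)² = 159516.00; s = √(159516.00/11) = 120.422
Cutoffs: 890.000 ± 3·120.422 → [528.7, 1251.3]
No RTs fall outside the cutoffs; all 12 retained. Mean = 10680/12 = 890.000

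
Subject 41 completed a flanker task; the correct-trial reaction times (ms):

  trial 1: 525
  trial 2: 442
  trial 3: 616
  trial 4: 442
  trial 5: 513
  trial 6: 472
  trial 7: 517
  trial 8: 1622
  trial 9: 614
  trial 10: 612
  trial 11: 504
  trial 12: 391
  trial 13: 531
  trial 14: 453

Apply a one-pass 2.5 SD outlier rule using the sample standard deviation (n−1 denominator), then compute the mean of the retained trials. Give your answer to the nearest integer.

510 ms

n = 14, ΣRT = 8254, M = 589.571
Σ(x−M)² = 1209219.43; s = √(1209219.43/13) = 304.987
Cutoffs: 589.571 ± 2.5·304.987 → [-172.9, 1352.0]
Outside: 1622 → excluded.
Retained (n=13): Σ = 6632, mean = 6632/13 = 510.154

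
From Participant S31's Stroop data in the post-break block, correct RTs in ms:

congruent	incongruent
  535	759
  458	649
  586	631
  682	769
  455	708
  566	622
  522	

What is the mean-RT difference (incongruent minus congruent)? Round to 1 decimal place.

M(congruent) = 3804/7 = 543.429
M(incongruent) = 4138/6 = 689.667
Difference = 689.667 − 543.429 = 146.238 ms

146.2 ms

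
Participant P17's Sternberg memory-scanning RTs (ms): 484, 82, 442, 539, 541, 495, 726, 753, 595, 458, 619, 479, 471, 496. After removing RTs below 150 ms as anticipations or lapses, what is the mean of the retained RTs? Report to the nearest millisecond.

546 ms

Excluded: 82
Retained (n=13): Σ = 7098
Mean = 7098/13 = 546.0000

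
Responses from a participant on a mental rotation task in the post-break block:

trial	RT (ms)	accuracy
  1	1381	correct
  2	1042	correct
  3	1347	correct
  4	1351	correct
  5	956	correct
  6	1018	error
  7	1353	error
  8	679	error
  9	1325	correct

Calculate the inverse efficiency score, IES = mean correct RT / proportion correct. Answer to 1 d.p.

1850.5 ms

Correct trials (n=6): 1381, 1042, 1347, 1351, 956, 1325
Mean correct RT = 7402/6 = 1233.6667 ms
Proportion correct = 6/9
IES = 1233.6667 / (6/9) = 1850.500 ms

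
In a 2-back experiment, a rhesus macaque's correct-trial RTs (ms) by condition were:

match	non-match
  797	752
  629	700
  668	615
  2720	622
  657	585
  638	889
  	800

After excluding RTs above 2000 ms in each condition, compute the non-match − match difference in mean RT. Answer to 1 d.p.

31.2 ms

match: exclude 2720
M(match) = 3389/5 = 677.800
M(non-match) = 4963/7 = 709.000
Difference = 709.000 − 677.800 = 31.200 ms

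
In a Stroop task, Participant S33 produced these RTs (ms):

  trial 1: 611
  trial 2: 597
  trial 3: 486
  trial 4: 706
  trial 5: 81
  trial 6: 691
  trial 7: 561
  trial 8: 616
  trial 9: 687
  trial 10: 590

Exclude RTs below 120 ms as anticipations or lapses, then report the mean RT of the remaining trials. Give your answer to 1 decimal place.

Excluded: 81
Retained (n=9): Σ = 5545
Mean = 5545/9 = 616.1111

616.1 ms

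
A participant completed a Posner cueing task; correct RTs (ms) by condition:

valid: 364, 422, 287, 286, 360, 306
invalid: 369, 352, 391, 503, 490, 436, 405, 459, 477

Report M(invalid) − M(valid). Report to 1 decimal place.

M(valid) = 2025/6 = 337.500
M(invalid) = 3882/9 = 431.333
Difference = 431.333 − 337.500 = 93.833 ms

93.8 ms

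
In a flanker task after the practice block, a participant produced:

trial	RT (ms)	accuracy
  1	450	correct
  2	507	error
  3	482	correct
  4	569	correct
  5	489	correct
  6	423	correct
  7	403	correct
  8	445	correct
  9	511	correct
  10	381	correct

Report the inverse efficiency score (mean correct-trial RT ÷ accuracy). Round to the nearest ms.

513 ms

Correct trials (n=9): 450, 482, 569, 489, 423, 403, 445, 511, 381
Mean correct RT = 4153/9 = 461.4444 ms
Proportion correct = 9/10
IES = 461.4444 / (9/10) = 512.716 ms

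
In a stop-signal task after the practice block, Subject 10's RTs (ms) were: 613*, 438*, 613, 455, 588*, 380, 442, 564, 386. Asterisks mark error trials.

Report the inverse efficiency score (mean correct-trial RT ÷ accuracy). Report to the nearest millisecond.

Correct trials (n=6): 613, 455, 380, 442, 564, 386
Mean correct RT = 2840/6 = 473.3333 ms
Proportion correct = 6/9
IES = 473.3333 / (6/9) = 710.000 ms

710 ms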